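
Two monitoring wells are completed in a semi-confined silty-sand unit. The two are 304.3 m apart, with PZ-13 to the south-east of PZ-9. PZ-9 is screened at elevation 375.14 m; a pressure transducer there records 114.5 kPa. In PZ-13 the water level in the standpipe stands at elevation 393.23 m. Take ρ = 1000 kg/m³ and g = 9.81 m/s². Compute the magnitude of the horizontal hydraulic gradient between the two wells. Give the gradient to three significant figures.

i ≈ 0.0211

Pressure head at PZ-9: ψ = P/(ρg) = 114.5×1000 / (1000 × 9.81) = 11.67 m.
Total head at PZ-9: h = z + ψ = 375.14 + 11.67 = 386.81 m.
Total head at PZ-13: h = 393.23 m (water level in the piezometer is the total head).
Head difference: h(PZ-9) − h(PZ-13) = 386.81 − 393.23 = -6.42 m.
Hydraulic gradient: i = |Δh| / L = 6.42 / 304.3 = 0.0211.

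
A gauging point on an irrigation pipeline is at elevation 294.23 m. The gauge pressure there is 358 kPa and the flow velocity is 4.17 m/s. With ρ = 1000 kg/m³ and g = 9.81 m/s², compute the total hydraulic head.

Pressure head ψ = P/(ρg) = 358×1000 / (1000 × 9.81) = 36.49 m.
Velocity head = v²/(2g) = 4.17² / (2 × 9.81) = 0.886 m.
h = z + ψ + v²/(2g) = 294.23 + 36.49 + 0.886 = 331.61 m.

h ≈ 331.61 m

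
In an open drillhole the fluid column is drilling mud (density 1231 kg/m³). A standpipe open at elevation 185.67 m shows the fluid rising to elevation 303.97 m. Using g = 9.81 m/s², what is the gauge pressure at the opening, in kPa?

Pressure head ψ = h − z = 303.97 − 185.67 = 118.30 m.
P = ρgψ = 1231 × 9.81 × 118.30 = 1428604 Pa ≈ 1430 kPa.

P ≈ 1430 kPa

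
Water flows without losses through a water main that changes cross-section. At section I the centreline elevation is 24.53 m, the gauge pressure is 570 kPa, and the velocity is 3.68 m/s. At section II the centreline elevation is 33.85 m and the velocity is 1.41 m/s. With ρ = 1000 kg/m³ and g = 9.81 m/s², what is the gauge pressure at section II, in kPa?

P₂ ≈ 484 kPa

Pressure head at I: ψ₁ = P₁/(ρg) = 570×1000 / (1000 × 9.81) = 58.10 m.
Velocity heads: v₁²/2g = 3.68²/19.62 = 0.690 m; v₂²/2g = 1.41²/19.62 = 0.101 m.
Total head H = z₁ + ψ₁ + v₁²/2g = 24.53 + 58.10 + 0.690 = 83.32 m.
ψ₂ = H − z₂ − v₂²/2g = 83.32 − 33.85 − 0.101 = 49.37 m.
P₂ = ρgψ₂ = 1000 × 9.81 × 49.37 ≈ 484 kPa.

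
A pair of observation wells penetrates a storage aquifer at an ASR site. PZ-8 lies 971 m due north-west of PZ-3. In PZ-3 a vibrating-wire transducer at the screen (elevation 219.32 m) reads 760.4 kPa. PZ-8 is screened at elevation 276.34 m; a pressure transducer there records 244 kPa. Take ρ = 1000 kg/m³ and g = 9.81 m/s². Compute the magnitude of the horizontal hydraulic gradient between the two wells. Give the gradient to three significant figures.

Pressure head at PZ-3: ψ = P/(ρg) = 760.4×1000 / (1000 × 9.81) = 77.51 m.
Total head at PZ-3: h = z + ψ = 219.32 + 77.51 = 296.83 m.
Pressure head at PZ-8: ψ = P/(ρg) = 244×1000 / (1000 × 9.81) = 24.87 m.
Total head at PZ-8: h = z + ψ = 276.34 + 24.87 = 301.21 m.
Head difference: h(PZ-3) − h(PZ-8) = 296.83 − 301.21 = -4.38 m.
Hydraulic gradient: i = |Δh| / L = 4.38 / 971 = 0.00451.

i ≈ 0.00451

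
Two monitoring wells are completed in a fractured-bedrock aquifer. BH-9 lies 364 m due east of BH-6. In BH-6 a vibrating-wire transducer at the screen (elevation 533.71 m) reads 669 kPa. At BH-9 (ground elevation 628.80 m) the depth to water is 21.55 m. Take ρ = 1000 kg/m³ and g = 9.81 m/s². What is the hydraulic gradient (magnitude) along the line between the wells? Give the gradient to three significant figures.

i ≈ 0.0147

Pressure head at BH-6: ψ = P/(ρg) = 669×1000 / (1000 × 9.81) = 68.20 m.
Total head at BH-6: h = z + ψ = 533.71 + 68.20 = 601.91 m.
Total head at BH-9: h = 628.80 − 21.55 = 607.25 m.
Head difference: h(BH-6) − h(BH-9) = 601.91 − 607.25 = -5.34 m.
Hydraulic gradient: i = |Δh| / L = 5.34 / 364 = 0.0147.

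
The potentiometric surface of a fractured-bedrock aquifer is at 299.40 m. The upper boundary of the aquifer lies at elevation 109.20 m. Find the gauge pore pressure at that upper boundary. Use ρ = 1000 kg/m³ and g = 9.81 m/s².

Pressure head at the aquifer top: ψ = h − z = 299.40 − 109.20 = 190.20 m.
P = ρgψ = 1000 × 9.81 × 190.20 = 1865862 Pa ≈ 1870 kPa.

P ≈ 1870 kPa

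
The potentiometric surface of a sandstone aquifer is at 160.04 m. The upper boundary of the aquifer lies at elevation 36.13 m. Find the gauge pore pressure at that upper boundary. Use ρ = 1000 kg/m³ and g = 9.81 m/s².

Pressure head at the aquifer top: ψ = h − z = 160.04 − 36.13 = 123.91 m.
P = ρgψ = 1000 × 9.81 × 123.91 = 1215557 Pa ≈ 1220 kPa.

P ≈ 1220 kPa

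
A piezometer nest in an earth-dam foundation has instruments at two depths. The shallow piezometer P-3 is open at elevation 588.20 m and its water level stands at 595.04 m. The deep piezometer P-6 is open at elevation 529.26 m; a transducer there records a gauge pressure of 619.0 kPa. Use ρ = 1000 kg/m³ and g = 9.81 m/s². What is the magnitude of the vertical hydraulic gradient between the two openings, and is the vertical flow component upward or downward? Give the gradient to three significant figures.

|i_v| ≈ 0.0455; vertical flow is downward

Total head at P-3: h = 595.04 m (water level in the standpipe).
Pressure head at P-6: ψ = P/(ρg) = 619.0×1000 / (1000 × 9.81) = 63.10 m.
Total head at P-6: h = z + ψ = 529.26 + 63.10 = 592.36 m.
Δh = h(P-3) − h(P-6) = 595.04 − 592.36 = 2.68 m.
Vertical separation Δz = 588.20 − 529.26 = 58.94 m.
|i_v| = |Δh| / Δz = 2.68 / 58.94 = 0.0455.
Head is higher in the shallow piezometer, so vertical flow is downward (recharge condition).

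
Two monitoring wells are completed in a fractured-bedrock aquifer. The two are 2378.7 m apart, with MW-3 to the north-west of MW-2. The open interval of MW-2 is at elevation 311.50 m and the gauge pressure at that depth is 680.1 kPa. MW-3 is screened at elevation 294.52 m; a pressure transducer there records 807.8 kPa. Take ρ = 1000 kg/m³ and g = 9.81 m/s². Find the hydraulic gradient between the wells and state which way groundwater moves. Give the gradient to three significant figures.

Pressure head at MW-2: ψ = P/(ρg) = 680.1×1000 / (1000 × 9.81) = 69.33 m.
Total head at MW-2: h = z + ψ = 311.50 + 69.33 = 380.83 m.
Pressure head at MW-3: ψ = P/(ρg) = 807.8×1000 / (1000 × 9.81) = 82.34 m.
Total head at MW-3: h = z + ψ = 294.52 + 82.34 = 376.86 m.
Head difference: h(MW-2) − h(MW-3) = 380.83 − 376.86 = 3.97 m.
Hydraulic gradient: i = |Δh| / L = 3.97 / 2378.7 = 0.00167.
Flow is from higher to lower head: from MW-2 toward MW-3, i.e. toward the north-west.

i ≈ 0.00167; groundwater flows toward the north-west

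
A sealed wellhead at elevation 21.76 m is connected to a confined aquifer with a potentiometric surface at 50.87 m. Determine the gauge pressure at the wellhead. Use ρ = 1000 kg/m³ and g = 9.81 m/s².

Head above the cap: Δh = 50.87 − 21.76 = 29.11 m.
P = ρgΔh = 1000 × 9.81 × 29.11 = 285569 Pa ≈ 286 kPa.

P ≈ 286 kPa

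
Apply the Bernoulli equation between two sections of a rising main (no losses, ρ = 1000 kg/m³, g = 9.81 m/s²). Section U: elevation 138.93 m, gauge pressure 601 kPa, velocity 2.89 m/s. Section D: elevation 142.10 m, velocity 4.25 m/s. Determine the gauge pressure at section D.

Pressure head at U: ψ₁ = P₁/(ρg) = 601×1000 / (1000 × 9.81) = 61.26 m.
Velocity heads: v₁²/2g = 2.89²/19.62 = 0.426 m; v₂²/2g = 4.25²/19.62 = 0.921 m.
Total head H = z₁ + ψ₁ + v₁²/2g = 138.93 + 61.26 + 0.426 = 200.62 m.
ψ₂ = H − z₂ − v₂²/2g = 200.62 − 142.10 − 0.921 = 57.60 m.
P₂ = ρgψ₂ = 1000 × 9.81 × 57.60 ≈ 565 kPa.

P₂ ≈ 565 kPa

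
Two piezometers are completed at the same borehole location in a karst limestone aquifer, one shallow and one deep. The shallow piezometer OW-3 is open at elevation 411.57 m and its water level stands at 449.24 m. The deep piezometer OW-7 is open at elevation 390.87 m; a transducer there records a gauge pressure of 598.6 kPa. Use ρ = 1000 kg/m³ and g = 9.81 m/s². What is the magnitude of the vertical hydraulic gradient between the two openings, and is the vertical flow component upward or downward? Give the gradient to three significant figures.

Total head at OW-3: h = 449.24 m (water level in the standpipe).
Pressure head at OW-7: ψ = P/(ρg) = 598.6×1000 / (1000 × 9.81) = 61.02 m.
Total head at OW-7: h = z + ψ = 390.87 + 61.02 = 451.89 m.
Δh = h(OW-3) − h(OW-7) = 449.24 − 451.89 = -2.65 m.
Vertical separation Δz = 411.57 − 390.87 = 20.70 m.
|i_v| = |Δh| / Δz = 2.65 / 20.70 = 0.128.
Head is higher in the deep piezometer, so vertical flow is upward (discharge condition).

|i_v| ≈ 0.128; vertical flow is upward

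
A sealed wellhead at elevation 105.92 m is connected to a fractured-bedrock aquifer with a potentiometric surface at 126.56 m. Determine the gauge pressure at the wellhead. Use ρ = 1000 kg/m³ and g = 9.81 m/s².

P ≈ 202 kPa

Head above the cap: Δh = 126.56 − 105.92 = 20.64 m.
P = ρgΔh = 1000 × 9.81 × 20.64 = 202478 Pa ≈ 202 kPa.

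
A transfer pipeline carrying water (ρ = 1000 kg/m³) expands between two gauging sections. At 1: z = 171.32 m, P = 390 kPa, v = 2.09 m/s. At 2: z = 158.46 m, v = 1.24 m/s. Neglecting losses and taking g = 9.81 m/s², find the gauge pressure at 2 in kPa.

Pressure head at 1: ψ₁ = P₁/(ρg) = 390×1000 / (1000 × 9.81) = 39.76 m.
Velocity heads: v₁²/2g = 2.09²/19.62 = 0.223 m; v₂²/2g = 1.24²/19.62 = 0.078 m.
Total head H = z₁ + ψ₁ + v₁²/2g = 171.32 + 39.76 + 0.223 = 211.30 m.
ψ₂ = H − z₂ − v₂²/2g = 211.30 − 158.46 − 0.078 = 52.76 m.
P₂ = ρgψ₂ = 1000 × 9.81 × 52.76 ≈ 518 kPa.

P₂ ≈ 518 kPa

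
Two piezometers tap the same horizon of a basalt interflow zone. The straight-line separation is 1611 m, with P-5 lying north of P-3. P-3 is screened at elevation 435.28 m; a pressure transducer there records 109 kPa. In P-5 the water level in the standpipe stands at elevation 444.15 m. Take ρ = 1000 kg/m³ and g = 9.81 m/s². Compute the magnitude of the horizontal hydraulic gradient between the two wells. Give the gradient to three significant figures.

Pressure head at P-3: ψ = P/(ρg) = 109×1000 / (1000 × 9.81) = 11.11 m.
Total head at P-3: h = z + ψ = 435.28 + 11.11 = 446.39 m.
Total head at P-5: h = 444.15 m (water level in the piezometer is the total head).
Head difference: h(P-3) − h(P-5) = 446.39 − 444.15 = 2.24 m.
Hydraulic gradient: i = |Δh| / L = 2.24 / 1611 = 0.00139.

i ≈ 0.00139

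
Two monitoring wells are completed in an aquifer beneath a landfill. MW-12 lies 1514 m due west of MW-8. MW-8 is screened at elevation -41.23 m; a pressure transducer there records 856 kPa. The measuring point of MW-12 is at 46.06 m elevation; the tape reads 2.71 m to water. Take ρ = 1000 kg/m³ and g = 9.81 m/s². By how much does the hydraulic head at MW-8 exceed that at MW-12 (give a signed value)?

Δh ≈ 2.68 m

Pressure head at MW-8: ψ = P/(ρg) = 856×1000 / (1000 × 9.81) = 87.26 m.
Total head at MW-8: h = z + ψ = -41.23 + 87.26 = 46.03 m.
Total head at MW-12: h = 46.06 − 2.71 = 43.35 m.
Head difference: h(MW-8) − h(MW-12) = 46.03 − 43.35 = 2.68 m.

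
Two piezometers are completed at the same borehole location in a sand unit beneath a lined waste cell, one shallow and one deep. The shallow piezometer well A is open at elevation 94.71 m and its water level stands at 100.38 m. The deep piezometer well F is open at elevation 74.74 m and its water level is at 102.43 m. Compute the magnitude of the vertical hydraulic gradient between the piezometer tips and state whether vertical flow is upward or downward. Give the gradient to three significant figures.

Total head at well A: h = 100.38 m (water level in the standpipe).
Total head at well F: h = 102.43 m.
Δh = h(well A) − h(well F) = 100.38 − 102.43 = -2.05 m.
Vertical separation Δz = 94.71 − 74.74 = 19.97 m.
|i_v| = |Δh| / Δz = 2.05 / 19.97 = 0.103.
Head is higher in the deep piezometer, so vertical flow is upward (discharge condition).

|i_v| ≈ 0.103; vertical flow is upward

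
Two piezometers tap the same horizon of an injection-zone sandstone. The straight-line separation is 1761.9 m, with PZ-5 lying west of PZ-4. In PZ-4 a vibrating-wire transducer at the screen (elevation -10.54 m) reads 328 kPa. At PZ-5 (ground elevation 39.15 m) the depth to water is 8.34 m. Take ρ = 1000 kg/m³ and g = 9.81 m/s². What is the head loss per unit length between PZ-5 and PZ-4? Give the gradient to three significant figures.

Pressure head at PZ-4: ψ = P/(ρg) = 328×1000 / (1000 × 9.81) = 33.44 m.
Total head at PZ-4: h = z + ψ = -10.54 + 33.44 = 22.90 m.
Total head at PZ-5: h = 39.15 − 8.34 = 30.81 m.
Head difference: h(PZ-4) − h(PZ-5) = 22.90 − 30.81 = -7.91 m.
Hydraulic gradient: i = |Δh| / L = 7.91 / 1761.9 = 0.00449.

i ≈ 0.00449 m/m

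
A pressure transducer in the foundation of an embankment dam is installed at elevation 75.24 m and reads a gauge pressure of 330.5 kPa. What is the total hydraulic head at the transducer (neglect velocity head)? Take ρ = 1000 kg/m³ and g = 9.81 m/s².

ψ = P/(ρg) = 330.5×1000 / (1000 × 9.81) = 33.69 m.
h = z + ψ = 75.24 + 33.69 = 108.93 m.

h ≈ 108.93 m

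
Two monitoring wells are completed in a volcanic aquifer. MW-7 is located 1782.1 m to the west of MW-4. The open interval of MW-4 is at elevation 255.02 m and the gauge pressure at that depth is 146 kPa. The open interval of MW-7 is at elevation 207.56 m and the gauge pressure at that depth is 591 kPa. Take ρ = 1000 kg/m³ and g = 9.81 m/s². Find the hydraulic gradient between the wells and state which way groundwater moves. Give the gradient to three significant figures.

Pressure head at MW-4: ψ = P/(ρg) = 146×1000 / (1000 × 9.81) = 14.88 m.
Total head at MW-4: h = z + ψ = 255.02 + 14.88 = 269.90 m.
Pressure head at MW-7: ψ = P/(ρg) = 591×1000 / (1000 × 9.81) = 60.24 m.
Total head at MW-7: h = z + ψ = 207.56 + 60.24 = 267.80 m.
Head difference: h(MW-4) − h(MW-7) = 269.90 − 267.80 = 2.10 m.
Hydraulic gradient: i = |Δh| / L = 2.10 / 1782.1 = 0.00118.
Flow is from higher to lower head: from MW-4 toward MW-7, i.e. toward the west.

i ≈ 0.00118; groundwater flows toward the west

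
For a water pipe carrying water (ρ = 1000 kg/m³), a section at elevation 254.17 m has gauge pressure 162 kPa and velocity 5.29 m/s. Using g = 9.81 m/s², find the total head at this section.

Pressure head ψ = P/(ρg) = 162×1000 / (1000 × 9.81) = 16.51 m.
Velocity head = v²/(2g) = 5.29² / (2 × 9.81) = 1.426 m.
h = z + ψ + v²/(2g) = 254.17 + 16.51 + 1.426 = 272.11 m.

h ≈ 272.11 m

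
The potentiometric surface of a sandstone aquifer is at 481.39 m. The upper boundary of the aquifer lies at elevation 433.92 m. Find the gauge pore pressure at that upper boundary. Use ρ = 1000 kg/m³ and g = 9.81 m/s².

P ≈ 466 kPa

Pressure head at the aquifer top: ψ = h − z = 481.39 − 433.92 = 47.47 m.
P = ρgψ = 1000 × 9.81 × 47.47 = 465681 Pa ≈ 466 kPa.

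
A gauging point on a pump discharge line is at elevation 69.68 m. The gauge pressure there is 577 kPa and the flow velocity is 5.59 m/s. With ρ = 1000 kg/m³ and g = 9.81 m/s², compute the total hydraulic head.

Pressure head ψ = P/(ρg) = 577×1000 / (1000 × 9.81) = 58.82 m.
Velocity head = v²/(2g) = 5.59² / (2 × 9.81) = 1.593 m.
h = z + ψ + v²/(2g) = 69.68 + 58.82 + 1.593 = 130.09 m.

h ≈ 130.09 m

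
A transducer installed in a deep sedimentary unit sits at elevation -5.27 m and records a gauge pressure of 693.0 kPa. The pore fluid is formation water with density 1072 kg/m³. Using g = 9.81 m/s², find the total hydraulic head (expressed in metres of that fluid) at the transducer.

ψ = P/(ρg) = 693.0×1000 / (1072 × 9.81) = 65.90 m.
h = z + ψ = -5.27 + 65.90 = 60.63 m.

h ≈ 60.63 m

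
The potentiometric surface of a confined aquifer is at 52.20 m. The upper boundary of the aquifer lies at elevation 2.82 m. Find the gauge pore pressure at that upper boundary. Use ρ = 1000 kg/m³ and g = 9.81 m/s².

P ≈ 484 kPa

Pressure head at the aquifer top: ψ = h − z = 52.20 − 2.82 = 49.38 m.
P = ρgψ = 1000 × 9.81 × 49.38 = 484418 Pa ≈ 484 kPa.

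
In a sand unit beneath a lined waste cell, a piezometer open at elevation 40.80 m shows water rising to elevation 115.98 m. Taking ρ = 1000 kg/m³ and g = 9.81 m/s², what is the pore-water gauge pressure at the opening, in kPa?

Pressure head ψ = h − z = 115.98 − 40.80 = 75.18 m.
P = ρgψ = 1000 × 9.81 × 75.18 = 737516 Pa ≈ 738 kPa.

P ≈ 738 kPa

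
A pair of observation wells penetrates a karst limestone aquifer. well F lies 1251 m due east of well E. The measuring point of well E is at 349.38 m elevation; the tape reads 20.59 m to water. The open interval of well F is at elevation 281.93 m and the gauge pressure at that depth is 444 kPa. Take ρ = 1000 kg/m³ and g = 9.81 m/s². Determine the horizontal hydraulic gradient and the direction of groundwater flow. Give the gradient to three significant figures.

i ≈ 0.00128; groundwater flows toward the east

Total head at well E: h = 349.38 − 20.59 = 328.79 m.
Pressure head at well F: ψ = P/(ρg) = 444×1000 / (1000 × 9.81) = 45.26 m.
Total head at well F: h = z + ψ = 281.93 + 45.26 = 327.19 m.
Head difference: h(well E) − h(well F) = 328.79 − 327.19 = 1.60 m.
Hydraulic gradient: i = |Δh| / L = 1.60 / 1251 = 0.00128.
Flow is from higher to lower head: from well E toward well F, i.e. toward the east.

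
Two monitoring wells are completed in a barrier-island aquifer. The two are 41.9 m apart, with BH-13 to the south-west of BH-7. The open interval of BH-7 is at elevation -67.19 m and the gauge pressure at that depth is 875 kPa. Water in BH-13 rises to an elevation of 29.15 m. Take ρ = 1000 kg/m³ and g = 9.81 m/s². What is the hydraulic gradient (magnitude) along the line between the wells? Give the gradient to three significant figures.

i ≈ 0.171

Pressure head at BH-7: ψ = P/(ρg) = 875×1000 / (1000 × 9.81) = 89.19 m.
Total head at BH-7: h = z + ψ = -67.19 + 89.19 = 22.00 m.
Total head at BH-13: h = 29.15 m (water level in the piezometer is the total head).
Head difference: h(BH-7) − h(BH-13) = 22.00 − 29.15 = -7.15 m.
Hydraulic gradient: i = |Δh| / L = 7.15 / 41.9 = 0.171.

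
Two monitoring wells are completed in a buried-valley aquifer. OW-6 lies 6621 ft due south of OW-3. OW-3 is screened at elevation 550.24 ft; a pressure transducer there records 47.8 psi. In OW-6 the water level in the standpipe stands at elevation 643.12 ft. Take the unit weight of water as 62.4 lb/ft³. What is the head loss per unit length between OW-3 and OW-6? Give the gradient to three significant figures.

i ≈ 0.00263 ft/ft

Pressure head at OW-3: ψ = 144·P/γ = 144 × 47.8 / 62.4 = 110.31 ft.
Total head at OW-3: h = z + ψ = 550.24 + 110.31 = 660.55 ft.
Total head at OW-6: h = 643.12 ft (water level in the piezometer is the total head).
Head difference: h(OW-3) − h(OW-6) = 660.55 − 643.12 = 17.43 ft.
Hydraulic gradient: i = |Δh| / L = 17.43 / 6621 = 0.00263.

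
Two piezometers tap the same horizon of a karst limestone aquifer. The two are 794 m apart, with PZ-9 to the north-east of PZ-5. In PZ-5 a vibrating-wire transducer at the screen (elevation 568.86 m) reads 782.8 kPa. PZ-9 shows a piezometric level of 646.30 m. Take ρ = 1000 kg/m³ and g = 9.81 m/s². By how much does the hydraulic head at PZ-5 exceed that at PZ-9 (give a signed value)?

Pressure head at PZ-5: ψ = P/(ρg) = 782.8×1000 / (1000 × 9.81) = 79.80 m.
Total head at PZ-5: h = z + ψ = 568.86 + 79.80 = 648.66 m.
Total head at PZ-9: h = 646.30 m (water level in the piezometer is the total head).
Head difference: h(PZ-5) − h(PZ-9) = 648.66 − 646.30 = 2.36 m.

Δh ≈ 2.36 m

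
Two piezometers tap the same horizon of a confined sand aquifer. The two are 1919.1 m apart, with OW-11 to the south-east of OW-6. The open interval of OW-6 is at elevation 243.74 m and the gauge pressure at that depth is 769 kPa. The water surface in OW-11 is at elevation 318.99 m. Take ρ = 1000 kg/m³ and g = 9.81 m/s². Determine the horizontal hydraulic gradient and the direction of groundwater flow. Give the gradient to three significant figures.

Pressure head at OW-6: ψ = P/(ρg) = 769×1000 / (1000 × 9.81) = 78.39 m.
Total head at OW-6: h = z + ψ = 243.74 + 78.39 = 322.13 m.
Total head at OW-11: h = 318.99 m (water level in the piezometer is the total head).
Head difference: h(OW-6) − h(OW-11) = 322.13 − 318.99 = 3.14 m.
Hydraulic gradient: i = |Δh| / L = 3.14 / 1919.1 = 0.00164.
Flow is from higher to lower head: from OW-6 toward OW-11, i.e. toward the south-east.

i ≈ 0.00164; groundwater flows toward the south-east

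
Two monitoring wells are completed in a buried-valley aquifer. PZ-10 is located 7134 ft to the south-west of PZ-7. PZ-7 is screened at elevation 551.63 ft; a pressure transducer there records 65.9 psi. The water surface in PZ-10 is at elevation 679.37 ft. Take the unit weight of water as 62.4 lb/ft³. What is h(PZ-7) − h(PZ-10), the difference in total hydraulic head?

Δh ≈ 24.34 ft

Pressure head at PZ-7: ψ = 144·P/γ = 144 × 65.9 / 62.4 = 152.08 ft.
Total head at PZ-7: h = z + ψ = 551.63 + 152.08 = 703.71 ft.
Total head at PZ-10: h = 679.37 ft (water level in the piezometer is the total head).
Head difference: h(PZ-7) − h(PZ-10) = 703.71 − 679.37 = 24.34 ft.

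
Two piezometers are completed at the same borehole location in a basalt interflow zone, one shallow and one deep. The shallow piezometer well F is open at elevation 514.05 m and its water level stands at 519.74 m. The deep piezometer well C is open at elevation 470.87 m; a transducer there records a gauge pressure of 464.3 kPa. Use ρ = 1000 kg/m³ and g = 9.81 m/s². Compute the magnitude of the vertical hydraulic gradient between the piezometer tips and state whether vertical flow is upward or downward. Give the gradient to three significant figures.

Total head at well F: h = 519.74 m (water level in the standpipe).
Pressure head at well C: ψ = P/(ρg) = 464.3×1000 / (1000 × 9.81) = 47.33 m.
Total head at well C: h = z + ψ = 470.87 + 47.33 = 518.20 m.
Δh = h(well F) − h(well C) = 519.74 − 518.20 = 1.54 m.
Vertical separation Δz = 514.05 − 470.87 = 43.18 m.
|i_v| = |Δh| / Δz = 1.54 / 43.18 = 0.0357.
Head is higher in the shallow piezometer, so vertical flow is downward (recharge condition).

|i_v| ≈ 0.0357; vertical flow is downward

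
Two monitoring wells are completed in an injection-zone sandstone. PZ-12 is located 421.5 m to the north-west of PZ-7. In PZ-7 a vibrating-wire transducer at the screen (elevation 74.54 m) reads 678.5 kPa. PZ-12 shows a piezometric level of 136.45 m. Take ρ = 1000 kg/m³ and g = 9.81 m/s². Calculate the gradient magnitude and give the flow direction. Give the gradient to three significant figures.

Pressure head at PZ-7: ψ = P/(ρg) = 678.5×1000 / (1000 × 9.81) = 69.16 m.
Total head at PZ-7: h = z + ψ = 74.54 + 69.16 = 143.70 m.
Total head at PZ-12: h = 136.45 m (water level in the piezometer is the total head).
Head difference: h(PZ-7) − h(PZ-12) = 143.70 − 136.45 = 7.25 m.
Hydraulic gradient: i = |Δh| / L = 7.25 / 421.5 = 0.0172.
Flow is from higher to lower head: from PZ-7 toward PZ-12, i.e. toward the north-west.

i ≈ 0.0172; groundwater flows toward the north-west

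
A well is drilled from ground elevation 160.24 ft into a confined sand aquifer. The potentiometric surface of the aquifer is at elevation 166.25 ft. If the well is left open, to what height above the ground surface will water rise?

Water rises to the potentiometric surface, so the rise above ground = 166.25 − 160.24 = 6.01 ft.

≈ 6.01 ft above ground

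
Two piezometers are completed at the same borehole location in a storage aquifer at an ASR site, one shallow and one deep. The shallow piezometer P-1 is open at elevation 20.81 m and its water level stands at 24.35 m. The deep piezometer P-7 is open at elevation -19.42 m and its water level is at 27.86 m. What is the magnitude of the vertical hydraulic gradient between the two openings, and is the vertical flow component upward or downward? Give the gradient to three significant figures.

Total head at P-1: h = 24.35 m (water level in the standpipe).
Total head at P-7: h = 27.86 m.
Δh = h(P-1) − h(P-7) = 24.35 − 27.86 = -3.51 m.
Vertical separation Δz = 20.81 − (-19.42) = 40.23 m.
|i_v| = |Δh| / Δz = 3.51 / 40.23 = 0.0872.
Head is higher in the deep piezometer, so vertical flow is upward (discharge condition).

|i_v| ≈ 0.0872; vertical flow is upward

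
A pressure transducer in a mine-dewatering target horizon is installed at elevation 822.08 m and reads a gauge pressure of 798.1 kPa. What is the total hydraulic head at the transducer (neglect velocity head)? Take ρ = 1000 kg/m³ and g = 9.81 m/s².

h ≈ 903.44 m

ψ = P/(ρg) = 798.1×1000 / (1000 × 9.81) = 81.36 m.
h = z + ψ = 822.08 + 81.36 = 903.44 m.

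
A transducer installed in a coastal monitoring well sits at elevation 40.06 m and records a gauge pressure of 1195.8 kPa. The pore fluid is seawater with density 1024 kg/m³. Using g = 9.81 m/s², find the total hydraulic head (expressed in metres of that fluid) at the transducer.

h ≈ 159.10 m

ψ = P/(ρg) = 1195.8×1000 / (1024 × 9.81) = 119.04 m.
h = z + ψ = 40.06 + 119.04 = 159.10 m.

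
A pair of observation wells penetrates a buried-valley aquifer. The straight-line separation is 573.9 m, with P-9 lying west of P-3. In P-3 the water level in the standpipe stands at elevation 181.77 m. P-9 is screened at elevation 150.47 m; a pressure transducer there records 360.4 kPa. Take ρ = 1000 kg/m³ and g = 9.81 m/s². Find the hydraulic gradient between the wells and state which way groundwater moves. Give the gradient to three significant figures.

i ≈ 0.00948; groundwater flows toward the east

Total head at P-3: h = 181.77 m (water level in the piezometer is the total head).
Pressure head at P-9: ψ = P/(ρg) = 360.4×1000 / (1000 × 9.81) = 36.74 m.
Total head at P-9: h = z + ψ = 150.47 + 36.74 = 187.21 m.
Head difference: h(P-3) − h(P-9) = 181.77 − 187.21 = -5.44 m.
Hydraulic gradient: i = |Δh| / L = 5.44 / 573.9 = 0.00948.
Flow is from higher to lower head: from P-9 toward P-3, i.e. toward the east.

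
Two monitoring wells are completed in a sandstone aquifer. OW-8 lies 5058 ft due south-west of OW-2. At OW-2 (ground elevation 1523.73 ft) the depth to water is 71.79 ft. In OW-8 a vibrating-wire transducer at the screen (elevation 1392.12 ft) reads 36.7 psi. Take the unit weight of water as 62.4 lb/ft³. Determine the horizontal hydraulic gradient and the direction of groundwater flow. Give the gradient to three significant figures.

i ≈ 0.00492; groundwater flows toward the north-east

Total head at OW-2: h = 1523.73 − 71.79 = 1451.94 ft.
Pressure head at OW-8: ψ = 144·P/γ = 144 × 36.7 / 62.4 = 84.69 ft.
Total head at OW-8: h = z + ψ = 1392.12 + 84.69 = 1476.81 ft.
Head difference: h(OW-2) − h(OW-8) = 1451.94 − 1476.81 = -24.87 ft.
Hydraulic gradient: i = |Δh| / L = 24.87 / 5058 = 0.00492.
Flow is from higher to lower head: from OW-8 toward OW-2, i.e. toward the north-east.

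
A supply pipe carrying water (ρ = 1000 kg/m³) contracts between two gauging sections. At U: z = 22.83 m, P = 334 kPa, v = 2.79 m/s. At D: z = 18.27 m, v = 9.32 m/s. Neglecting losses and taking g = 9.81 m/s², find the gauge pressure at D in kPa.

P₂ ≈ 339 kPa

Pressure head at U: ψ₁ = P₁/(ρg) = 334×1000 / (1000 × 9.81) = 34.05 m.
Velocity heads: v₁²/2g = 2.79²/19.62 = 0.397 m; v₂²/2g = 9.32²/19.62 = 4.427 m.
Total head H = z₁ + ψ₁ + v₁²/2g = 22.83 + 34.05 + 0.397 = 57.28 m.
ψ₂ = H − z₂ − v₂²/2g = 57.28 − 18.27 − 4.427 = 34.58 m.
P₂ = ρgψ₂ = 1000 × 9.81 × 34.58 ≈ 339 kPa.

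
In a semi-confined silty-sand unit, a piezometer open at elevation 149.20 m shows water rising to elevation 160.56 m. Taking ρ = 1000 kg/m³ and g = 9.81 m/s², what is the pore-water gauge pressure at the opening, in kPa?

P ≈ 111 kPa

Pressure head ψ = h − z = 160.56 − 149.20 = 11.36 m.
P = ρgψ = 1000 × 9.81 × 11.36 = 111442 Pa ≈ 111 kPa.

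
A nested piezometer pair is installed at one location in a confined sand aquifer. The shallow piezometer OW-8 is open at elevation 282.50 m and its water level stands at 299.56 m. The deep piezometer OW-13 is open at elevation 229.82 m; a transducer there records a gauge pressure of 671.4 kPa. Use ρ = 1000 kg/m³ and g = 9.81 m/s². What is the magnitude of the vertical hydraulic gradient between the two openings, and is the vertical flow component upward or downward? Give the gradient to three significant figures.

Total head at OW-8: h = 299.56 m (water level in the standpipe).
Pressure head at OW-13: ψ = P/(ρg) = 671.4×1000 / (1000 × 9.81) = 68.44 m.
Total head at OW-13: h = z + ψ = 229.82 + 68.44 = 298.26 m.
Δh = h(OW-8) − h(OW-13) = 299.56 − 298.26 = 1.30 m.
Vertical separation Δz = 282.50 − 229.82 = 52.68 m.
|i_v| = |Δh| / Δz = 1.30 / 52.68 = 0.0247.
Head is higher in the shallow piezometer, so vertical flow is downward (recharge condition).

|i_v| ≈ 0.0247; vertical flow is downward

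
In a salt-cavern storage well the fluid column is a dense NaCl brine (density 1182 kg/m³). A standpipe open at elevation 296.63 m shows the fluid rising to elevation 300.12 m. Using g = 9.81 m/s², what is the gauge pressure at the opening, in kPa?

P ≈ 40.5 kPa

Pressure head ψ = h − z = 300.12 − 296.63 = 3.49 m.
P = ρgψ = 1182 × 9.81 × 3.49 = 40468 Pa ≈ 40.5 kPa.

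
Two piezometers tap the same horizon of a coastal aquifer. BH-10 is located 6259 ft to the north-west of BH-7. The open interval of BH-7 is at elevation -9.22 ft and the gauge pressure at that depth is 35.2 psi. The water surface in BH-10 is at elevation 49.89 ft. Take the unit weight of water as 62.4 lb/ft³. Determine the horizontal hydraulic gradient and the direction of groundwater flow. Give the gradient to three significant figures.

i ≈ 0.00353; groundwater flows toward the north-west

Pressure head at BH-7: ψ = 144·P/γ = 144 × 35.2 / 62.4 = 81.23 ft.
Total head at BH-7: h = z + ψ = -9.22 + 81.23 = 72.01 ft.
Total head at BH-10: h = 49.89 ft (water level in the piezometer is the total head).
Head difference: h(BH-7) − h(BH-10) = 72.01 − 49.89 = 22.12 ft.
Hydraulic gradient: i = |Δh| / L = 22.12 / 6259 = 0.00353.
Flow is from higher to lower head: from BH-7 toward BH-10, i.e. toward the north-west.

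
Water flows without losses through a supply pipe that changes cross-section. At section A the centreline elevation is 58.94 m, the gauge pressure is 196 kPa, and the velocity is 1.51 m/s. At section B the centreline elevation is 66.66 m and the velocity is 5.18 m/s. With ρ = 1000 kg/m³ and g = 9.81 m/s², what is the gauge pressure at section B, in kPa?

P₂ ≈ 108 kPa

Pressure head at A: ψ₁ = P₁/(ρg) = 196×1000 / (1000 × 9.81) = 19.98 m.
Velocity heads: v₁²/2g = 1.51²/19.62 = 0.116 m; v₂²/2g = 5.18²/19.62 = 1.368 m.
Total head H = z₁ + ψ₁ + v₁²/2g = 58.94 + 19.98 + 0.116 = 79.04 m.
ψ₂ = H − z₂ − v₂²/2g = 79.04 − 66.66 − 1.368 = 11.01 m.
P₂ = ρgψ₂ = 1000 × 9.81 × 11.01 ≈ 108 kPa.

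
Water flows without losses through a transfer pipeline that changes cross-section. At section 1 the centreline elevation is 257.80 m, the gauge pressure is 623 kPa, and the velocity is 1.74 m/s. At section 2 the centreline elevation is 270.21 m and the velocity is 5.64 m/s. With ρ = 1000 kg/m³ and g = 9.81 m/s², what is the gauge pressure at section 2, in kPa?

P₂ ≈ 487 kPa

Pressure head at 1: ψ₁ = P₁/(ρg) = 623×1000 / (1000 × 9.81) = 63.51 m.
Velocity heads: v₁²/2g = 1.74²/19.62 = 0.154 m; v₂²/2g = 5.64²/19.62 = 1.621 m.
Total head H = z₁ + ψ₁ + v₁²/2g = 257.80 + 63.51 + 0.154 = 321.46 m.
ψ₂ = H − z₂ − v₂²/2g = 321.46 − 270.21 − 1.621 = 49.63 m.
P₂ = ρgψ₂ = 1000 × 9.81 × 49.63 ≈ 487 kPa.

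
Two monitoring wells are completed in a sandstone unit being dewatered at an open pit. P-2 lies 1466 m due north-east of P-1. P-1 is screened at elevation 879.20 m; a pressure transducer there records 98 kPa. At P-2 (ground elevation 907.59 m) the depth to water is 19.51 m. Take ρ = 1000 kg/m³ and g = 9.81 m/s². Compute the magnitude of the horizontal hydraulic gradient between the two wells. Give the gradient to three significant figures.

i ≈ 0.000757

Pressure head at P-1: ψ = P/(ρg) = 98×1000 / (1000 × 9.81) = 9.99 m.
Total head at P-1: h = z + ψ = 879.20 + 9.99 = 889.19 m.
Total head at P-2: h = 907.59 − 19.51 = 888.08 m.
Head difference: h(P-1) − h(P-2) = 889.19 − 888.08 = 1.11 m.
Hydraulic gradient: i = |Δh| / L = 1.11 / 1466 = 0.000757.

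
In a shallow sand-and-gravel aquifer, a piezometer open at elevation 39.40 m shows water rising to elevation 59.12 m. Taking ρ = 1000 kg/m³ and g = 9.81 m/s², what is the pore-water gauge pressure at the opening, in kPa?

P ≈ 193 kPa

Pressure head ψ = h − z = 59.12 − 39.40 = 19.72 m.
P = ρgψ = 1000 × 9.81 × 19.72 = 193453 Pa ≈ 193 kPa.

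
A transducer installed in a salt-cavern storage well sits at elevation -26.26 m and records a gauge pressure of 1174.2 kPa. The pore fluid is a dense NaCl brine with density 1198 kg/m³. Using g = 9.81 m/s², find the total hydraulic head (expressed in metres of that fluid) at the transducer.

h ≈ 73.65 m

ψ = P/(ρg) = 1174.2×1000 / (1198 × 9.81) = 99.91 m.
h = z + ψ = -26.26 + 99.91 = 73.65 m.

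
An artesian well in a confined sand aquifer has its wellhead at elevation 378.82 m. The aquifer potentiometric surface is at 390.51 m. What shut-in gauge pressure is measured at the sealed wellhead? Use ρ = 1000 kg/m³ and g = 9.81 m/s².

Head above the cap: Δh = 390.51 − 378.82 = 11.69 m.
P = ρgΔh = 1000 × 9.81 × 11.69 = 114679 Pa ≈ 115 kPa.

P ≈ 115 kPa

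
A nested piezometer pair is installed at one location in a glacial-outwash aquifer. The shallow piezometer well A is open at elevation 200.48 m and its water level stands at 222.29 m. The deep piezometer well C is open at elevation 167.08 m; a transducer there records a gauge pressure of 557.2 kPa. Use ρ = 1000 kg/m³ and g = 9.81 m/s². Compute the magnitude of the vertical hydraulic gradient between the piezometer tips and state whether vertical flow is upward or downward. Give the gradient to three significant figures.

Total head at well A: h = 222.29 m (water level in the standpipe).
Pressure head at well C: ψ = P/(ρg) = 557.2×1000 / (1000 × 9.81) = 56.80 m.
Total head at well C: h = z + ψ = 167.08 + 56.80 = 223.88 m.
Δh = h(well A) − h(well C) = 222.29 − 223.88 = -1.59 m.
Vertical separation Δz = 200.48 − 167.08 = 33.40 m.
|i_v| = |Δh| / Δz = 1.59 / 33.40 = 0.0476.
Head is higher in the deep piezometer, so vertical flow is upward (discharge condition).

|i_v| ≈ 0.0476; vertical flow is upward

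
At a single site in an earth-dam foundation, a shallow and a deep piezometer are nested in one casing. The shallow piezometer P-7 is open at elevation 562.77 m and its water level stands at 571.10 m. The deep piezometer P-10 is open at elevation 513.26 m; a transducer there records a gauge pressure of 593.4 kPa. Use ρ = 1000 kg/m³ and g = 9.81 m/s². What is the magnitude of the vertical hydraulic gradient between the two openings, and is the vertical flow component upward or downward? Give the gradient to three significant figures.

|i_v| ≈ 0.0535; vertical flow is upward

Total head at P-7: h = 571.10 m (water level in the standpipe).
Pressure head at P-10: ψ = P/(ρg) = 593.4×1000 / (1000 × 9.81) = 60.49 m.
Total head at P-10: h = z + ψ = 513.26 + 60.49 = 573.75 m.
Δh = h(P-7) − h(P-10) = 571.10 − 573.75 = -2.65 m.
Vertical separation Δz = 562.77 − 513.26 = 49.51 m.
|i_v| = |Δh| / Δz = 2.65 / 49.51 = 0.0535.
Head is higher in the deep piezometer, so vertical flow is upward (discharge condition).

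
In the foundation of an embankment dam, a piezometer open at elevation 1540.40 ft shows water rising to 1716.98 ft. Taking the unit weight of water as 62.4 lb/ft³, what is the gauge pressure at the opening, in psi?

Pressure head ψ = h − z = 1716.98 − 1540.40 = 176.58 ft.
P = γ·ψ / 144 = 62.4 × 176.58 / 144 = 76.5 psi.

P ≈ 76.5 psi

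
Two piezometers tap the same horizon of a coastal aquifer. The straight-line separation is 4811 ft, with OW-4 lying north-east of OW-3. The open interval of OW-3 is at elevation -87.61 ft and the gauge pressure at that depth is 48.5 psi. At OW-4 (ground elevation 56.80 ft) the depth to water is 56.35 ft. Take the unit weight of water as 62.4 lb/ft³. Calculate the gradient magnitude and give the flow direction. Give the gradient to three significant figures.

i ≈ 0.00496; groundwater flows toward the north-east

Pressure head at OW-3: ψ = 144·P/γ = 144 × 48.5 / 62.4 = 111.92 ft.
Total head at OW-3: h = z + ψ = -87.61 + 111.92 = 24.31 ft.
Total head at OW-4: h = 56.80 − 56.35 = 0.45 ft.
Head difference: h(OW-3) − h(OW-4) = 24.31 − 0.45 = 23.86 ft.
Hydraulic gradient: i = |Δh| / L = 23.86 / 4811 = 0.00496.
Flow is from higher to lower head: from OW-3 toward OW-4, i.e. toward the north-east.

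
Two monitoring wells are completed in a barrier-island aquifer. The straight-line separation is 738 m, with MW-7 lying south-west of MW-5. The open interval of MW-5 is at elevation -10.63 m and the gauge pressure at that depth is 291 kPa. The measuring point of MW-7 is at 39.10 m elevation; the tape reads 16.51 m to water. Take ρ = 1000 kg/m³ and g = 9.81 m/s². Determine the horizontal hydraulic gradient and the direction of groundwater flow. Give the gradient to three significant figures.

i ≈ 0.00482; groundwater flows toward the north-east

Pressure head at MW-5: ψ = P/(ρg) = 291×1000 / (1000 × 9.81) = 29.66 m.
Total head at MW-5: h = z + ψ = -10.63 + 29.66 = 19.03 m.
Total head at MW-7: h = 39.10 − 16.51 = 22.59 m.
Head difference: h(MW-5) − h(MW-7) = 19.03 − 22.59 = -3.56 m.
Hydraulic gradient: i = |Δh| / L = 3.56 / 738 = 0.00482.
Flow is from higher to lower head: from MW-7 toward MW-5, i.e. toward the north-east.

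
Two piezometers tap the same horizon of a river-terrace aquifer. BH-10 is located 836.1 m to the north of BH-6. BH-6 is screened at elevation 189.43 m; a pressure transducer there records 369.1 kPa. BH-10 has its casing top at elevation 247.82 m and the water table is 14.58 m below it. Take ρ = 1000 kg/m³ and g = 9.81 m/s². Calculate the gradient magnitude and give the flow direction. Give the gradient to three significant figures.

i ≈ 0.00740; groundwater flows toward the south

Pressure head at BH-6: ψ = P/(ρg) = 369.1×1000 / (1000 × 9.81) = 37.62 m.
Total head at BH-6: h = z + ψ = 189.43 + 37.62 = 227.05 m.
Total head at BH-10: h = 247.82 − 14.58 = 233.24 m.
Head difference: h(BH-6) − h(BH-10) = 227.05 − 233.24 = -6.19 m.
Hydraulic gradient: i = |Δh| / L = 6.19 / 836.1 = 0.00740.
Flow is from higher to lower head: from BH-10 toward BH-6, i.e. toward the south.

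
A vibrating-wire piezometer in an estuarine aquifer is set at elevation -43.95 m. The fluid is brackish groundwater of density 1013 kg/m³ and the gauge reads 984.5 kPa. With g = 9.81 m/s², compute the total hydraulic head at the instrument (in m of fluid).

h ≈ 55.12 m

ψ = P/(ρg) = 984.5×1000 / (1013 × 9.81) = 99.07 m.
h = z + ψ = -43.95 + 99.07 = 55.12 m.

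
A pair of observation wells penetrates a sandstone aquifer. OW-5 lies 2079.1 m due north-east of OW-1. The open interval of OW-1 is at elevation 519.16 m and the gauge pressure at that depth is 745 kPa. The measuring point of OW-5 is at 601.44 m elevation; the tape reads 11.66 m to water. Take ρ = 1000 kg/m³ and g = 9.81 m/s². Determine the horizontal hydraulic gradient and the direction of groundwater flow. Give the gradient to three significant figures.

i ≈ 0.00256; groundwater flows toward the north-east

Pressure head at OW-1: ψ = P/(ρg) = 745×1000 / (1000 × 9.81) = 75.94 m.
Total head at OW-1: h = z + ψ = 519.16 + 75.94 = 595.10 m.
Total head at OW-5: h = 601.44 − 11.66 = 589.78 m.
Head difference: h(OW-1) − h(OW-5) = 595.10 − 589.78 = 5.32 m.
Hydraulic gradient: i = |Δh| / L = 5.32 / 2079.1 = 0.00256.
Flow is from higher to lower head: from OW-1 toward OW-5, i.e. toward the north-east.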